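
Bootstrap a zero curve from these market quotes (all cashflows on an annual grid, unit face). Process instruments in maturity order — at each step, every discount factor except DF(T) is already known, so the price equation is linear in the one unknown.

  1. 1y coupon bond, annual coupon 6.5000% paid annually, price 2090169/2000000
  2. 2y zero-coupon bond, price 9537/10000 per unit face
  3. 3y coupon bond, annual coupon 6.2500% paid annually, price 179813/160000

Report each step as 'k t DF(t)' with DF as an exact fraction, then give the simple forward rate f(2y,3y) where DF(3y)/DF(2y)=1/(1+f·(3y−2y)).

1 1 9813/10000
2 2 9537/10000
3 3 9439/10000
f(2y,3y) = ((9537/10000)/(9439/10000) − 1)/(1) = 98/9439 ≈ 1.0382%

step 1 [1y] bond c/1=13/200: DF=(2090169/2000000 − 13/200·(0))/(1+13/200) = 9813/10000 ≈ 0.981300
step 2 [2y] zero: DF = P = 9537/10000 ≈ 0.953700
step 3 [3y] bond c/1=1/16: DF=(179813/160000 − 1/16·(0.981300+0.953700))/(1+1/16) = 9439/10000 ≈ 0.943900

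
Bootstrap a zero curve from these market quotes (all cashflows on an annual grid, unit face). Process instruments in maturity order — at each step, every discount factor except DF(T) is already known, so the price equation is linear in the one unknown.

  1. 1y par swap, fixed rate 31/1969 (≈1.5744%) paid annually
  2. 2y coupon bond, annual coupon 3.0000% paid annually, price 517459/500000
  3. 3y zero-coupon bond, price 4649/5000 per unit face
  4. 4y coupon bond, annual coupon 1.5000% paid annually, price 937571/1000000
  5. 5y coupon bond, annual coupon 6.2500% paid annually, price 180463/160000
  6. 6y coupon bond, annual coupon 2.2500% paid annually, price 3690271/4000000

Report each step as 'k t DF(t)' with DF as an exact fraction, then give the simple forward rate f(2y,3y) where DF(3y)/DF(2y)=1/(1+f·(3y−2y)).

1 1 1969/2000
2 2 9761/10000
3 3 4649/5000
4 4 881/1000
5 5 8397/10000
6 6 1001/1250
f(2y,3y) = ((9761/10000)/(4649/5000) − 1)/(1) = 463/9298 ≈ 4.9796%

step 1 [1y] swap r/1=31/1969: DF=(1 − 31/1969·(0))/(1+31/1969) = 1969/2000 ≈ 0.984500
step 2 [2y] bond c/1=3/100: DF=(517459/500000 − 3/100·(0.984500))/(1+3/100) = 9761/10000 ≈ 0.976100
step 3 [3y] zero: DF = P = 4649/5000 ≈ 0.929800
step 4 [4y] bond c/1=3/200: DF=(937571/1000000 − 3/200·(0.984500+0.976100+0.929800))/(1+3/200) = 881/1000 ≈ 0.881000
step 5 [5y] bond c/1=1/16: DF=(180463/160000 − 1/16·(0.984500+0.976100+0.929800+0.881000))/(1+1/16) = 8397/10000 ≈ 0.839700
step 6 [6y] bond c/1=9/400: DF=(3690271/4000000 − 9/400·(0.984500+0.976100+0.929800+0.881000+0.839700))/(1+9/400) = 1001/1250 ≈ 0.800800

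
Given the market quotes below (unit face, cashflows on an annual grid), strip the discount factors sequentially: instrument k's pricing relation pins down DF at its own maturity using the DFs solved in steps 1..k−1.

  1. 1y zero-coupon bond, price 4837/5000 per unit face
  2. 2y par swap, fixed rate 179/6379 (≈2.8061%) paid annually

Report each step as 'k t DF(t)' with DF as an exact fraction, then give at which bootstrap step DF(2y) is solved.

1 1 4837/5000
2 2 9463/10000
DF(2y) is solved at step 2

step 1 [1y] zero: DF = P = 4837/5000 ≈ 0.967400
step 2 [2y] swap r/1=179/6379: DF=(1 − 179/6379·(0.967400))/(1+179/6379) = 9463/10000 ≈ 0.946300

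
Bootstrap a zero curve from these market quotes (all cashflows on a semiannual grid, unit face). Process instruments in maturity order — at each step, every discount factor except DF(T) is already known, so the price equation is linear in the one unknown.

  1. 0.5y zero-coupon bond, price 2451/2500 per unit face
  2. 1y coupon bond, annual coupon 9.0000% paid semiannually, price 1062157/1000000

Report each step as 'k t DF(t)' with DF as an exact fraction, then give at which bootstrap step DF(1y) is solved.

step 1 [0.5y] zero: DF = P = 2451/2500 ≈ 0.980400
step 2 [1y] bond c/2=9/200: DF=(1062157/1000000 − 9/200·(0.980400))/(1+9/200) = 4871/5000 ≈ 0.974200

1 1/2 2451/2500
2 1 4871/5000
DF(1y) is solved at step 2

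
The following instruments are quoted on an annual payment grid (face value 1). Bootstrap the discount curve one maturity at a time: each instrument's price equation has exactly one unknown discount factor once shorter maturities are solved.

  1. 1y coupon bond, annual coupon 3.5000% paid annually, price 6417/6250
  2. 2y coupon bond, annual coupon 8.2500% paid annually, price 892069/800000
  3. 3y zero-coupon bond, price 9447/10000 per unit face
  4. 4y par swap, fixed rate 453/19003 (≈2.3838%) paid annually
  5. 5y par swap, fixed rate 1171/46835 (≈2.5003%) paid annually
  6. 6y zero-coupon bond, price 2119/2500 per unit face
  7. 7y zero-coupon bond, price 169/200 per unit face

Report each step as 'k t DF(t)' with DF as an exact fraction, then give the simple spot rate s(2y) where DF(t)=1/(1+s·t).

1 1 124/125
2 2 1909/2000
3 3 9447/10000
4 4 4547/5000
5 5 8829/10000
6 6 2119/2500
7 7 169/200
s(2y) = (1/(1909/2000) − 1)/(2) = 91/3818 ≈ 2.3834%

step 1 [1y] bond c/1=7/200: DF=(6417/6250 − 7/200·(0))/(1+7/200) = 124/125 ≈ 0.992000
step 2 [2y] bond c/1=33/400: DF=(892069/800000 − 33/400·(0.992000))/(1+33/400) = 1909/2000 ≈ 0.954500
step 3 [3y] zero: DF = P = 9447/10000 ≈ 0.944700
step 4 [4y] swap r/1=453/19003: DF=(1 − 453/19003·(0.992000+0.954500+0.944700))/(1+453/19003) = 4547/5000 ≈ 0.909400
step 5 [5y] swap r/1=1171/46835: DF=(1 − 1171/46835·(0.992000+0.954500+0.944700+0.909400))/(1+1171/46835) = 8829/10000 ≈ 0.882900
step 6 [6y] zero: DF = P = 2119/2500 ≈ 0.847600
step 7 [7y] zero: DF = P = 169/200 ≈ 0.845000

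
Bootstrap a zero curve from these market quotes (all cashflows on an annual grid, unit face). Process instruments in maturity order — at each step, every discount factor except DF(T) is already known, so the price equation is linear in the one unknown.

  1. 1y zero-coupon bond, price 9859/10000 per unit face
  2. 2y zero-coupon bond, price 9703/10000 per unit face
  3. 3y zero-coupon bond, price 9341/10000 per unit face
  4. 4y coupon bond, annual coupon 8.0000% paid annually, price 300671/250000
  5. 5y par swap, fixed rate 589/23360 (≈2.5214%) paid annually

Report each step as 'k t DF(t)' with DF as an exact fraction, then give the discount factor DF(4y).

step 1 [1y] zero: DF = P = 9859/10000 ≈ 0.985900
step 2 [2y] zero: DF = P = 9703/10000 ≈ 0.970300
step 3 [3y] zero: DF = P = 9341/10000 ≈ 0.934100
step 4 [4y] bond c/1=2/25: DF=(300671/250000 − 2/25·(0.985900+0.970300+0.934100))/(1+2/25) = 1799/2000 ≈ 0.899500
step 5 [5y] swap r/1=589/23360: DF=(1 − 589/23360·(0.985900+0.970300+0.934100+0.899500))/(1+589/23360) = 4411/5000 ≈ 0.882200

1 1 9859/10000
2 2 9703/10000
3 3 9341/10000
4 4 1799/2000
5 5 4411/5000
DF(4y) = 1799/2000 ≈ 0.899500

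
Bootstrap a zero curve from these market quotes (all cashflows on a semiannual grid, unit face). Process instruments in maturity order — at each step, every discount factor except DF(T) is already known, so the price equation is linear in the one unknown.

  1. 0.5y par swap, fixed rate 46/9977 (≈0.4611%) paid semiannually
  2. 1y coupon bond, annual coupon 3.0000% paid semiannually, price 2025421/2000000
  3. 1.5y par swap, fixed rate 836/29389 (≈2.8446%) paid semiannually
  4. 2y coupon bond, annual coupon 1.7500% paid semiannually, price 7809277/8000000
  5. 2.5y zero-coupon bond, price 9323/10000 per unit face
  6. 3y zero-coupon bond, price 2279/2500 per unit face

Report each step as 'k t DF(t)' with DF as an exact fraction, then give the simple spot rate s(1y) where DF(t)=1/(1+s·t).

step 1 [0.5y] swap r/2=23/9977: DF=(1 − 23/9977·(0))/(1+23/9977) = 9977/10000 ≈ 0.997700
step 2 [1y] bond c/2=3/200: DF=(2025421/2000000 − 3/200·(0.997700))/(1+3/200) = 983/1000 ≈ 0.983000
step 3 [1.5y] swap r/2=418/29389: DF=(1 − 418/29389·(0.997700+0.983000))/(1+418/29389) = 4791/5000 ≈ 0.958200
step 4 [2y] bond c/2=7/800: DF=(7809277/8000000 − 7/800·(0.997700+0.983000+0.958200))/(1+7/800) = 4711/5000 ≈ 0.942200
step 5 [2.5y] zero: DF = P = 9323/10000 ≈ 0.932300
step 6 [3y] zero: DF = P = 2279/2500 ≈ 0.911600

1 1/2 9977/10000
2 1 983/1000
3 3/2 4791/5000
4 2 4711/5000
5 5/2 9323/10000
6 3 2279/2500
s(1y) = (1/(983/1000) − 1)/(1) = 17/983 ≈ 1.7294%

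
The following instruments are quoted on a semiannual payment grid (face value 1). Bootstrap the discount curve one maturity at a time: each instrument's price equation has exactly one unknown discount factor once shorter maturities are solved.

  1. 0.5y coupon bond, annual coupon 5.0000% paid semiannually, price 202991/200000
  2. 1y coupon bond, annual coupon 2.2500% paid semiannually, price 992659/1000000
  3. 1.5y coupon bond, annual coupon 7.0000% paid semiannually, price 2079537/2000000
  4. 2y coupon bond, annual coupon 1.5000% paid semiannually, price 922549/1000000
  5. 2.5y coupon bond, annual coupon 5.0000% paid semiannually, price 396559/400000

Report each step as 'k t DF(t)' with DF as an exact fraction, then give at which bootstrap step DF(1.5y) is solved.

1 1/2 4951/5000
2 1 4853/5000
3 3/2 9383/10000
4 2 8941/10000
5 5/2 8747/10000
DF(1.5y) is solved at step 3

step 1 [0.5y] bond c/2=1/40: DF=(202991/200000 − 1/40·(0))/(1+1/40) = 4951/5000 ≈ 0.990200
step 2 [1y] bond c/2=9/800: DF=(992659/1000000 − 9/800·(0.990200))/(1+9/800) = 4853/5000 ≈ 0.970600
step 3 [1.5y] bond c/2=7/200: DF=(2079537/2000000 − 7/200·(0.990200+0.970600))/(1+7/200) = 9383/10000 ≈ 0.938300
step 4 [2y] bond c/2=3/400: DF=(922549/1000000 − 3/400·(0.990200+0.970600+0.938300))/(1+3/400) = 8941/10000 ≈ 0.894100
step 5 [2.5y] bond c/2=1/40: DF=(396559/400000 − 1/40·(0.990200+0.970600+0.938300+0.894100))/(1+1/40) = 8747/10000 ≈ 0.874700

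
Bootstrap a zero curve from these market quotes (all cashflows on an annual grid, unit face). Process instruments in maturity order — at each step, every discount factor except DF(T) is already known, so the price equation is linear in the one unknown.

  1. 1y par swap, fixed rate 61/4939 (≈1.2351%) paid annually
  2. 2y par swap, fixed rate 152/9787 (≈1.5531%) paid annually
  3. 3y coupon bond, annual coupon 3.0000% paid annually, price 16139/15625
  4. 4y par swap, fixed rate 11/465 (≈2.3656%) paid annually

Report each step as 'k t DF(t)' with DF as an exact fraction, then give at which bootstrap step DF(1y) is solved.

1 1 4939/5000
2 2 606/625
3 3 4729/5000
4 4 4549/5000
DF(1y) is solved at step 1

step 1 [1y] swap r/1=61/4939: DF=(1 − 61/4939·(0))/(1+61/4939) = 4939/5000 ≈ 0.987800
step 2 [2y] swap r/1=152/9787: DF=(1 − 152/9787·(0.987800))/(1+152/9787) = 606/625 ≈ 0.969600
step 3 [3y] bond c/1=3/100: DF=(16139/15625 − 3/100·(0.987800+0.969600))/(1+3/100) = 4729/5000 ≈ 0.945800
step 4 [4y] swap r/1=11/465: DF=(1 − 11/465·(0.987800+0.969600+0.945800))/(1+11/465) = 4549/5000 ≈ 0.909800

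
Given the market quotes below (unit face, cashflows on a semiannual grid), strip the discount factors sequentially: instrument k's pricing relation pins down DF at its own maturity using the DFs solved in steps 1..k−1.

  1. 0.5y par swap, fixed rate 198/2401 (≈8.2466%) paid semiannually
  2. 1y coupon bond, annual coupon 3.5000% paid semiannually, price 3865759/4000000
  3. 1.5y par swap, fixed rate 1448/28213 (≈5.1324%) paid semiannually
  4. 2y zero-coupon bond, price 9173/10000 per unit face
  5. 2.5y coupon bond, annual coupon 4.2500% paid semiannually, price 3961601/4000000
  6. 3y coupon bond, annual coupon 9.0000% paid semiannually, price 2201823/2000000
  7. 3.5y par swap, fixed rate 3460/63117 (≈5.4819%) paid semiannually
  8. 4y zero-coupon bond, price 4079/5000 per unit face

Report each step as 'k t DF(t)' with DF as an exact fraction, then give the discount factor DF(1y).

1 1/2 2401/2500
2 1 9333/10000
3 3/2 2319/2500
4 2 9173/10000
5 5/2 223/250
6 3 8541/10000
7 7/2 827/1000
8 4 4079/5000
DF(1y) = 9333/10000 ≈ 0.933300

step 1 [0.5y] swap r/2=99/2401: DF=(1 − 99/2401·(0))/(1+99/2401) = 2401/2500 ≈ 0.960400
step 2 [1y] bond c/2=7/400: DF=(3865759/4000000 − 7/400·(0.960400))/(1+7/400) = 9333/10000 ≈ 0.933300
step 3 [1.5y] swap r/2=724/28213: DF=(1 − 724/28213·(0.960400+0.933300))/(1+724/28213) = 2319/2500 ≈ 0.927600
step 4 [2y] zero: DF = P = 9173/10000 ≈ 0.917300
step 5 [2.5y] bond c/2=17/800: DF=(3961601/4000000 − 17/800·(0.960400+0.933300+0.927600+0.917300))/(1+17/800) = 223/250 ≈ 0.892000
step 6 [3y] bond c/2=9/200: DF=(2201823/2000000 − 9/200·(0.960400+0.933300+0.927600+0.917300+0.892000))/(1+9/200) = 8541/10000 ≈ 0.854100
step 7 [3.5y] swap r/2=1730/63117: DF=(1 − 1730/63117·(0.960400+0.933300+0.927600+0.917300+0.892000+0.854100))/(1+1730/63117) = 827/1000 ≈ 0.827000
step 8 [4y] zero: DF = P = 4079/5000 ≈ 0.815800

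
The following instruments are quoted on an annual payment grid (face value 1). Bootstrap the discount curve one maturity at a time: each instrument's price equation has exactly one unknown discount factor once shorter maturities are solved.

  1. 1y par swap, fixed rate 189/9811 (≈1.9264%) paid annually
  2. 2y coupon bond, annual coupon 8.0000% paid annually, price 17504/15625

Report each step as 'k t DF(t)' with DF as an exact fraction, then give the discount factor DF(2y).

step 1 [1y] swap r/1=189/9811: DF=(1 − 189/9811·(0))/(1+189/9811) = 9811/10000 ≈ 0.981100
step 2 [2y] bond c/1=2/25: DF=(17504/15625 − 2/25·(0.981100))/(1+2/25) = 4823/5000 ≈ 0.964600

1 1 9811/10000
2 2 4823/5000
DF(2y) = 4823/5000 ≈ 0.964600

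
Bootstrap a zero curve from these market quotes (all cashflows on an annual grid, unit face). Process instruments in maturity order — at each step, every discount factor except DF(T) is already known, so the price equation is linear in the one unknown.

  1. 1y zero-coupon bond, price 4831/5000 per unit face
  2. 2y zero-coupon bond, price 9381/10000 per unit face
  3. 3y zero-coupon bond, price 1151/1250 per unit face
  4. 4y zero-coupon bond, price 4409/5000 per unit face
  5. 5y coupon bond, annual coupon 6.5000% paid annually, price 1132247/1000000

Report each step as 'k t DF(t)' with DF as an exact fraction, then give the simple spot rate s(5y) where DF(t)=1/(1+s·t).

1 1 4831/5000
2 2 9381/10000
3 3 1151/1250
4 4 4409/5000
5 5 8369/10000
s(5y) = (1/(8369/10000) − 1)/(5) = 1631/41845 ≈ 3.8977%

step 1 [1y] zero: DF = P = 4831/5000 ≈ 0.966200
step 2 [2y] zero: DF = P = 9381/10000 ≈ 0.938100
step 3 [3y] zero: DF = P = 1151/1250 ≈ 0.920800
step 4 [4y] zero: DF = P = 4409/5000 ≈ 0.881800
step 5 [5y] bond c/1=13/200: DF=(1132247/1000000 − 13/200·(0.966200+0.938100+0.920800+0.881800))/(1+13/200) = 8369/10000 ≈ 0.836900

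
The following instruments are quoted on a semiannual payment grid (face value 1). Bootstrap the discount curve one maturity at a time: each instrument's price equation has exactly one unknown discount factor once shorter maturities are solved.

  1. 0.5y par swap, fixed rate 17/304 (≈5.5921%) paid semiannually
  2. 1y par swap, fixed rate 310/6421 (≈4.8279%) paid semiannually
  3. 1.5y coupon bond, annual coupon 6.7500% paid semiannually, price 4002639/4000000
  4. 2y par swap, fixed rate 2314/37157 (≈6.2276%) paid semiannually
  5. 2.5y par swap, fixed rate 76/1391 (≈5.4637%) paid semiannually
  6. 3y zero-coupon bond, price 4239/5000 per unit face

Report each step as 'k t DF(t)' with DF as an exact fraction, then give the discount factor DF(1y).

step 1 [0.5y] swap r/2=17/608: DF=(1 − 17/608·(0))/(1+17/608) = 608/625 ≈ 0.972800
step 2 [1y] swap r/2=155/6421: DF=(1 − 155/6421·(0.972800))/(1+155/6421) = 1907/2000 ≈ 0.953500
step 3 [1.5y] bond c/2=27/800: DF=(4002639/4000000 − 27/800·(0.972800+0.953500))/(1+27/800) = 9051/10000 ≈ 0.905100
step 4 [2y] swap r/2=1157/37157: DF=(1 − 1157/37157·(0.972800+0.953500+0.905100))/(1+1157/37157) = 8843/10000 ≈ 0.884300
step 5 [2.5y] swap r/2=38/1391: DF=(1 − 38/1391·(0.972800+0.953500+0.905100+0.884300))/(1+38/1391) = 4373/5000 ≈ 0.874600
step 6 [3y] zero: DF = P = 4239/5000 ≈ 0.847800

1 1/2 608/625
2 1 1907/2000
3 3/2 9051/10000
4 2 8843/10000
5 5/2 4373/5000
6 3 4239/5000
DF(1y) = 1907/2000 ≈ 0.953500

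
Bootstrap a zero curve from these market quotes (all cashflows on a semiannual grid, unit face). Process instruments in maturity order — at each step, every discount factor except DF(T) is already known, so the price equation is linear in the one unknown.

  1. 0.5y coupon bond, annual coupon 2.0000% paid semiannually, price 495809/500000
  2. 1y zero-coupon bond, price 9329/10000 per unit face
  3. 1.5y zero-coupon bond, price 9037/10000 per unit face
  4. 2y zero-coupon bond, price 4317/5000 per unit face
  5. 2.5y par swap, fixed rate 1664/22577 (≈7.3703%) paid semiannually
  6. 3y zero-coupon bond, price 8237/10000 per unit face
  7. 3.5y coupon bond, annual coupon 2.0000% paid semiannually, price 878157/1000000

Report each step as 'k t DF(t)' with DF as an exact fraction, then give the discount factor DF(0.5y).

step 1 [0.5y] bond c/2=1/100: DF=(495809/500000 − 1/100·(0))/(1+1/100) = 4909/5000 ≈ 0.981800
step 2 [1y] zero: DF = P = 9329/10000 ≈ 0.932900
step 3 [1.5y] zero: DF = P = 9037/10000 ≈ 0.903700
step 4 [2y] zero: DF = P = 4317/5000 ≈ 0.863400
step 5 [2.5y] swap r/2=832/22577: DF=(1 − 832/22577·(0.981800+0.932900+0.903700+0.863400))/(1+832/22577) = 521/625 ≈ 0.833600
step 6 [3y] zero: DF = P = 8237/10000 ≈ 0.823700
step 7 [3.5y] bond c/2=1/100: DF=(878157/1000000 − 1/100·(0.981800+0.932900+0.903700+0.863400+0.833600+0.823700))/(1+1/100) = 4083/5000 ≈ 0.816600

1 1/2 4909/5000
2 1 9329/10000
3 3/2 9037/10000
4 2 4317/5000
5 5/2 521/625
6 3 8237/10000
7 7/2 4083/5000
DF(0.5y) = 4909/5000 ≈ 0.981800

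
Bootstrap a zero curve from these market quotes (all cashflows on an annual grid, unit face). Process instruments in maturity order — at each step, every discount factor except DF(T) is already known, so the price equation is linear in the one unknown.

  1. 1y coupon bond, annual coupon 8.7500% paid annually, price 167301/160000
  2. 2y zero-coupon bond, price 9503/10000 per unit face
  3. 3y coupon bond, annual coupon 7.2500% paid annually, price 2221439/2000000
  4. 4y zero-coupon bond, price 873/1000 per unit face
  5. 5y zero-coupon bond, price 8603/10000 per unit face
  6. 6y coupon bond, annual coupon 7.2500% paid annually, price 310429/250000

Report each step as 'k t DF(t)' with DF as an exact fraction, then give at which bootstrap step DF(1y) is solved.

step 1 [1y] bond c/1=7/80: DF=(167301/160000 − 7/80·(0))/(1+7/80) = 1923/2000 ≈ 0.961500
step 2 [2y] zero: DF = P = 9503/10000 ≈ 0.950300
step 3 [3y] bond c/1=29/400: DF=(2221439/2000000 − 29/400·(0.961500+0.950300))/(1+29/400) = 1133/1250 ≈ 0.906400
step 4 [4y] zero: DF = P = 873/1000 ≈ 0.873000
step 5 [5y] zero: DF = P = 8603/10000 ≈ 0.860300
step 6 [6y] bond c/1=29/400: DF=(310429/250000 − 29/400·(0.961500+0.950300+0.906400+0.873000+0.860300))/(1+29/400) = 8501/10000 ≈ 0.850100

1 1 1923/2000
2 2 9503/10000
3 3 1133/1250
4 4 873/1000
5 5 8603/10000
6 6 8501/10000
DF(1y) is solved at step 1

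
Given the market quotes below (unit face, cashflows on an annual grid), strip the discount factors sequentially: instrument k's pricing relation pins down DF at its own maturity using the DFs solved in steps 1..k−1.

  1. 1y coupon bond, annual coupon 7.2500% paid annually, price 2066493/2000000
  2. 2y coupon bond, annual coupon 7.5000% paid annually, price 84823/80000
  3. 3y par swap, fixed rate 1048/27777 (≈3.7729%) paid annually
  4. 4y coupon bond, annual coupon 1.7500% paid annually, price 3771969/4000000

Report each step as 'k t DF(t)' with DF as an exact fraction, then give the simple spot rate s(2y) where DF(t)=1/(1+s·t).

step 1 [1y] bond c/1=29/400: DF=(2066493/2000000 − 29/400·(0))/(1+29/400) = 4817/5000 ≈ 0.963400
step 2 [2y] bond c/1=3/40: DF=(84823/80000 − 3/40·(0.963400))/(1+3/40) = 9191/10000 ≈ 0.919100
step 3 [3y] swap r/1=1048/27777: DF=(1 − 1048/27777·(0.963400+0.919100))/(1+1048/27777) = 1119/1250 ≈ 0.895200
step 4 [4y] bond c/1=7/400: DF=(3771969/4000000 − 7/400·(0.963400+0.919100+0.895200))/(1+7/400) = 879/1000 ≈ 0.879000

1 1 4817/5000
2 2 9191/10000
3 3 1119/1250
4 4 879/1000
s(2y) = (1/(9191/10000) − 1)/(2) = 809/18382 ≈ 4.4010%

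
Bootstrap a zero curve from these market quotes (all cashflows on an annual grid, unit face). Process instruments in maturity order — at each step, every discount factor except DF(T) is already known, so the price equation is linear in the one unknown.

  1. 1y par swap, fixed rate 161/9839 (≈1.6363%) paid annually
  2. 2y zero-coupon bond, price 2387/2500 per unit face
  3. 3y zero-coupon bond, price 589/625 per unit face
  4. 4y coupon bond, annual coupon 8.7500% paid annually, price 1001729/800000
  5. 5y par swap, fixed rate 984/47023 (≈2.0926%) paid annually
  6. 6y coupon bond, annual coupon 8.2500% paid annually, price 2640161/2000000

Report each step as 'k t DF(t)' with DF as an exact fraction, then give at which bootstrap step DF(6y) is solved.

step 1 [1y] swap r/1=161/9839: DF=(1 − 161/9839·(0))/(1+161/9839) = 9839/10000 ≈ 0.983900
step 2 [2y] zero: DF = P = 2387/2500 ≈ 0.954800
step 3 [3y] zero: DF = P = 589/625 ≈ 0.942400
step 4 [4y] bond c/1=7/80: DF=(1001729/800000 − 7/80·(0.983900+0.954800+0.942400))/(1+7/80) = 2299/2500 ≈ 0.919600
step 5 [5y] swap r/1=984/47023: DF=(1 − 984/47023·(0.983900+0.954800+0.942400+0.919600))/(1+984/47023) = 1127/1250 ≈ 0.901600
step 6 [6y] bond c/1=33/400: DF=(2640161/2000000 − 33/400·(0.983900+0.954800+0.942400+0.919600+0.901600))/(1+33/400) = 8611/10000 ≈ 0.861100

1 1 9839/10000
2 2 2387/2500
3 3 589/625
4 4 2299/2500
5 5 1127/1250
6 6 8611/10000
DF(6y) is solved at step 6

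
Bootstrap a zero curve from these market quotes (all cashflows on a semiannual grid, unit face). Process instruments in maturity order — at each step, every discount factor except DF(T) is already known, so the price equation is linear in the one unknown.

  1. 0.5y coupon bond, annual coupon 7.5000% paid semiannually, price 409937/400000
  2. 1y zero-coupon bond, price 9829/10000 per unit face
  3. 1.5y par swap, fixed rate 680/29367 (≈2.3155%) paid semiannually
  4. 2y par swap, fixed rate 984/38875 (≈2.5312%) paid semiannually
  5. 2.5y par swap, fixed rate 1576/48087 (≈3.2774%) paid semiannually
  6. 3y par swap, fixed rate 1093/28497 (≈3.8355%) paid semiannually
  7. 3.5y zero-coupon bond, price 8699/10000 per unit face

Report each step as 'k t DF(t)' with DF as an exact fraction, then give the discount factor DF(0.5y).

1 1/2 4939/5000
2 1 9829/10000
3 3/2 483/500
4 2 2377/2500
5 5/2 2303/2500
6 3 8907/10000
7 7/2 8699/10000
DF(0.5y) = 4939/5000 ≈ 0.987800

step 1 [0.5y] bond c/2=3/80: DF=(409937/400000 − 3/80·(0))/(1+3/80) = 4939/5000 ≈ 0.987800
step 2 [1y] zero: DF = P = 9829/10000 ≈ 0.982900
step 3 [1.5y] swap r/2=340/29367: DF=(1 − 340/29367·(0.987800+0.982900))/(1+340/29367) = 483/500 ≈ 0.966000
step 4 [2y] swap r/2=492/38875: DF=(1 − 492/38875·(0.987800+0.982900+0.966000))/(1+492/38875) = 2377/2500 ≈ 0.950800
step 5 [2.5y] swap r/2=788/48087: DF=(1 − 788/48087·(0.987800+0.982900+0.966000+0.950800))/(1+788/48087) = 2303/2500 ≈ 0.921200
step 6 [3y] swap r/2=1093/56994: DF=(1 − 1093/56994·(0.987800+0.982900+0.966000+0.950800+0.921200))/(1+1093/56994) = 8907/10000 ≈ 0.890700
step 7 [3.5y] zero: DF = P = 8699/10000 ≈ 0.869900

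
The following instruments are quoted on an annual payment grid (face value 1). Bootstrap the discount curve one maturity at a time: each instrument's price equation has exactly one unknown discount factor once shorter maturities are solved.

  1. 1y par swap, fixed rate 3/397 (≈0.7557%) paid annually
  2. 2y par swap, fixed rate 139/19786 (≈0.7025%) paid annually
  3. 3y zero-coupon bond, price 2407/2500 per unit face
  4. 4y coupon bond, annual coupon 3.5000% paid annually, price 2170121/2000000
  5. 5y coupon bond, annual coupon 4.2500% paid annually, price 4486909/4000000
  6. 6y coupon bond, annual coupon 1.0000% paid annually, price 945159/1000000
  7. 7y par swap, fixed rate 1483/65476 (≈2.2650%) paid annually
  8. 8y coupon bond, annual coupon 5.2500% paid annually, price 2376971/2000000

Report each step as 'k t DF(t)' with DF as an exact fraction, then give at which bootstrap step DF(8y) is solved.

step 1 [1y] swap r/1=3/397: DF=(1 − 3/397·(0))/(1+3/397) = 397/400 ≈ 0.992500
step 2 [2y] swap r/1=139/19786: DF=(1 − 139/19786·(0.992500))/(1+139/19786) = 9861/10000 ≈ 0.986100
step 3 [3y] zero: DF = P = 2407/2500 ≈ 0.962800
step 4 [4y] bond c/1=7/200: DF=(2170121/2000000 − 7/200·(0.992500+0.986100+0.962800))/(1+7/200) = 9489/10000 ≈ 0.948900
step 5 [5y] bond c/1=17/400: DF=(4486909/4000000 − 17/400·(0.992500+0.986100+0.962800+0.948900))/(1+17/400) = 4587/5000 ≈ 0.917400
step 6 [6y] bond c/1=1/100: DF=(945159/1000000 − 1/100·(0.992500+0.986100+0.962800+0.948900+0.917400))/(1+1/100) = 4441/5000 ≈ 0.888200
step 7 [7y] swap r/1=1483/65476: DF=(1 − 1483/65476·(0.992500+0.986100+0.962800+0.948900+0.917400+0.888200))/(1+1483/65476) = 8517/10000 ≈ 0.851700
step 8 [8y] bond c/1=21/400: DF=(2376971/2000000 − 21/400·(0.992500+0.986100+0.962800+0.948900+0.917400+0.888200+0.851700))/(1+21/400) = 4013/5000 ≈ 0.802600

1 1 397/400
2 2 9861/10000
3 3 2407/2500
4 4 9489/10000
5 5 4587/5000
6 6 4441/5000
7 7 8517/10000
8 8 4013/5000
DF(8y) is solved at step 8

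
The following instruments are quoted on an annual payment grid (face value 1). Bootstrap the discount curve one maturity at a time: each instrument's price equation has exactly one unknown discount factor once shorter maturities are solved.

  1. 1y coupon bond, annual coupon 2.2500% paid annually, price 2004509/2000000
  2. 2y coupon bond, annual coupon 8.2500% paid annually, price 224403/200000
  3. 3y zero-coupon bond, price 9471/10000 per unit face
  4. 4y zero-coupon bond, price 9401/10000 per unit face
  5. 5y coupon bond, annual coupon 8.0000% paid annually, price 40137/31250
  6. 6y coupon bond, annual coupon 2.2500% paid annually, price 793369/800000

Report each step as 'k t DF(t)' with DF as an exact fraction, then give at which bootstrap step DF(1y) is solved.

1 1 4901/5000
2 2 4809/5000
3 3 9471/10000
4 4 9401/10000
5 5 566/625
6 6 8657/10000
DF(1y) is solved at step 1

step 1 [1y] bond c/1=9/400: DF=(2004509/2000000 − 9/400·(0))/(1+9/400) = 4901/5000 ≈ 0.980200
step 2 [2y] bond c/1=33/400: DF=(224403/200000 − 33/400·(0.980200))/(1+33/400) = 4809/5000 ≈ 0.961800
step 3 [3y] zero: DF = P = 9471/10000 ≈ 0.947100
step 4 [4y] zero: DF = P = 9401/10000 ≈ 0.940100
step 5 [5y] bond c/1=2/25: DF=(40137/31250 − 2/25·(0.980200+0.961800+0.947100+0.940100))/(1+2/25) = 566/625 ≈ 0.905600
step 6 [6y] bond c/1=9/400: DF=(793369/800000 − 9/400·(0.980200+0.961800+0.947100+0.940100+0.905600))/(1+9/400) = 8657/10000 ≈ 0.865700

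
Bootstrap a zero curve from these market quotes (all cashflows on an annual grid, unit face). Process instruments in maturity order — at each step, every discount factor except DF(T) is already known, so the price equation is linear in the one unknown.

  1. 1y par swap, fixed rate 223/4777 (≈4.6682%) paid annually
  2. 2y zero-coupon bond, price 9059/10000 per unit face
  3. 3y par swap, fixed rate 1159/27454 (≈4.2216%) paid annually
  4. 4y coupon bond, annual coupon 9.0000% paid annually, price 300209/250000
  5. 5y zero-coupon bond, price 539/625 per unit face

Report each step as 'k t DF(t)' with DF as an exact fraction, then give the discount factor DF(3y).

1 1 4777/5000
2 2 9059/10000
3 3 8841/10000
4 4 7/8
5 5 539/625
DF(3y) = 8841/10000 ≈ 0.884100

step 1 [1y] swap r/1=223/4777: DF=(1 − 223/4777·(0))/(1+223/4777) = 4777/5000 ≈ 0.955400
step 2 [2y] zero: DF = P = 9059/10000 ≈ 0.905900
step 3 [3y] swap r/1=1159/27454: DF=(1 − 1159/27454·(0.955400+0.905900))/(1+1159/27454) = 8841/10000 ≈ 0.884100
step 4 [4y] bond c/1=9/100: DF=(300209/250000 − 9/100·(0.955400+0.905900+0.884100))/(1+9/100) = 7/8 ≈ 0.875000
step 5 [5y] zero: DF = P = 539/625 ≈ 0.862400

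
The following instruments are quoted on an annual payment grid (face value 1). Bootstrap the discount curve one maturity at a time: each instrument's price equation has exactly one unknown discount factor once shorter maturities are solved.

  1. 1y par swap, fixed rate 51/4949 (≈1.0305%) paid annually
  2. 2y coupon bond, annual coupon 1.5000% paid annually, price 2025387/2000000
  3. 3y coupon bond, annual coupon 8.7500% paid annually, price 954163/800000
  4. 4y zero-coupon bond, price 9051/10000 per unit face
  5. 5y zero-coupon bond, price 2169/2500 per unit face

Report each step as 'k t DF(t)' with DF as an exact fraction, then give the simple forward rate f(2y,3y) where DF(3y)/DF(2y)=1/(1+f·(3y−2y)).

1 1 4949/5000
2 2 9831/10000
3 3 469/500
4 4 9051/10000
5 5 2169/2500
f(2y,3y) = ((9831/10000)/(469/500) − 1)/(1) = 451/9380 ≈ 4.8081%

step 1 [1y] swap r/1=51/4949: DF=(1 − 51/4949·(0))/(1+51/4949) = 4949/5000 ≈ 0.989800
step 2 [2y] bond c/1=3/200: DF=(2025387/2000000 − 3/200·(0.989800))/(1+3/200) = 9831/10000 ≈ 0.983100
step 3 [3y] bond c/1=7/80: DF=(954163/800000 − 7/80·(0.989800+0.983100))/(1+7/80) = 469/500 ≈ 0.938000
step 4 [4y] zero: DF = P = 9051/10000 ≈ 0.905100
step 5 [5y] zero: DF = P = 2169/2500 ≈ 0.867600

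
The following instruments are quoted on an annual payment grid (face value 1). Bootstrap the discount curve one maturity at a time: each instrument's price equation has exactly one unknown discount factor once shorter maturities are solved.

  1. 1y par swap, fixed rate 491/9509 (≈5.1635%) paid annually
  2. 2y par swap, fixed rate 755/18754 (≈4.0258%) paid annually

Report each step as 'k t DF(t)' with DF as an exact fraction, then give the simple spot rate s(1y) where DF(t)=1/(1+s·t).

1 1 9509/10000
2 2 1849/2000
s(1y) = (1/(9509/10000) − 1)/(1) = 491/9509 ≈ 5.1635%

step 1 [1y] swap r/1=491/9509: DF=(1 − 491/9509·(0))/(1+491/9509) = 9509/10000 ≈ 0.950900
step 2 [2y] swap r/1=755/18754: DF=(1 − 755/18754·(0.950900))/(1+755/18754) = 1849/2000 ≈ 0.924500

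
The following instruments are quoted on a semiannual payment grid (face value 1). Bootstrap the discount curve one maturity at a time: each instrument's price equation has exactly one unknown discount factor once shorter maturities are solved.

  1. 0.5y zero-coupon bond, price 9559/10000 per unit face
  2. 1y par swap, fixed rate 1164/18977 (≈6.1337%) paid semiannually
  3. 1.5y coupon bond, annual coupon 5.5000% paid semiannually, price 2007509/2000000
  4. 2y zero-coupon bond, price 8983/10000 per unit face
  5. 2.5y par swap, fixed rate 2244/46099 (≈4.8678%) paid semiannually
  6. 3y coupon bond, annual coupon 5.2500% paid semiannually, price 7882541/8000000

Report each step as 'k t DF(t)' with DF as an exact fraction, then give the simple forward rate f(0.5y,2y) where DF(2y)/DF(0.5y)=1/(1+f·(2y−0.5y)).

1 1/2 9559/10000
2 1 4709/5000
3 3/2 9261/10000
4 2 8983/10000
5 5/2 4439/5000
6 3 4211/5000
f(0.5y,2y) = ((9559/10000)/(8983/10000) − 1)/(3/2) = 384/8983 ≈ 4.2747%

step 1 [0.5y] zero: DF = P = 9559/10000 ≈ 0.955900
step 2 [1y] swap r/2=582/18977: DF=(1 − 582/18977·(0.955900))/(1+582/18977) = 4709/5000 ≈ 0.941800
step 3 [1.5y] bond c/2=11/400: DF=(2007509/2000000 − 11/400·(0.955900+0.941800))/(1+11/400) = 9261/10000 ≈ 0.926100
step 4 [2y] zero: DF = P = 8983/10000 ≈ 0.898300
step 5 [2.5y] swap r/2=1122/46099: DF=(1 − 1122/46099·(0.955900+0.941800+0.926100+0.898300))/(1+1122/46099) = 4439/5000 ≈ 0.887800
step 6 [3y] bond c/2=21/800: DF=(7882541/8000000 − 21/800·(0.955900+0.941800+0.926100+0.898300+0.887800))/(1+21/800) = 4211/5000 ≈ 0.842200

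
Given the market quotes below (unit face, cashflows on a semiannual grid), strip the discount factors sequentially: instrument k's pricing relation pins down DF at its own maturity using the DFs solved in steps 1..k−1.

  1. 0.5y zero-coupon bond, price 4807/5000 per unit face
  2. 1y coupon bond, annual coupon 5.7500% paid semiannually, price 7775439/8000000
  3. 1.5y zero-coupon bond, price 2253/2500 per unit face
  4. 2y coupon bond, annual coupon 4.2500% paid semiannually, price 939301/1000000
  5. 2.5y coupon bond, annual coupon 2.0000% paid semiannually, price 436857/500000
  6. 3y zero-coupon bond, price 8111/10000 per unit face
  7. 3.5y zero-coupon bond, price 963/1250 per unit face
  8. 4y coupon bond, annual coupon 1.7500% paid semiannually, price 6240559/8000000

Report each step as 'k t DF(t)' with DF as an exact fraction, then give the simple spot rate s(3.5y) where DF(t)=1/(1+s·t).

1 1/2 4807/5000
2 1 9179/10000
3 3/2 2253/2500
4 2 8619/10000
5 5/2 829/1000
6 3 8111/10000
7 7/2 963/1250
8 4 901/1250
s(3.5y) = (1/(963/1250) − 1)/(7/2) = 82/963 ≈ 8.5151%

step 1 [0.5y] zero: DF = P = 4807/5000 ≈ 0.961400
step 2 [1y] bond c/2=23/800: DF=(7775439/8000000 − 23/800·(0.961400))/(1+23/800) = 9179/10000 ≈ 0.917900
step 3 [1.5y] zero: DF = P = 2253/2500 ≈ 0.901200
step 4 [2y] bond c/2=17/800: DF=(939301/1000000 − 17/800·(0.961400+0.917900+0.901200))/(1+17/800) = 8619/10000 ≈ 0.861900
step 5 [2.5y] bond c/2=1/100: DF=(436857/500000 − 1/100·(0.961400+0.917900+0.901200+0.861900))/(1+1/100) = 829/1000 ≈ 0.829000
step 6 [3y] zero: DF = P = 8111/10000 ≈ 0.811100
step 7 [3.5y] zero: DF = P = 963/1250 ≈ 0.770400
step 8 [4y] bond c/2=7/800: DF=(6240559/8000000 − 7/800·(0.961400+0.917900+0.901200+0.861900+0.829000+0.811100+0.770400))/(1+7/800) = 901/1250 ≈ 0.720800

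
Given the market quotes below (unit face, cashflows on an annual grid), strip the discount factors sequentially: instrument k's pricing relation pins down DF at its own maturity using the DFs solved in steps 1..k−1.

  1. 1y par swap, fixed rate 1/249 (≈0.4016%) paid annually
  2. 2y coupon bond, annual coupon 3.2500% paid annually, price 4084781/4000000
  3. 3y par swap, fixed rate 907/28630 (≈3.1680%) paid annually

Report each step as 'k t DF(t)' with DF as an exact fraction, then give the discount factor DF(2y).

step 1 [1y] swap r/1=1/249: DF=(1 − 1/249·(0))/(1+1/249) = 249/250 ≈ 0.996000
step 2 [2y] bond c/1=13/400: DF=(4084781/4000000 − 13/400·(0.996000))/(1+13/400) = 9577/10000 ≈ 0.957700
step 3 [3y] swap r/1=907/28630: DF=(1 − 907/28630·(0.996000+0.957700))/(1+907/28630) = 9093/10000 ≈ 0.909300

1 1 249/250
2 2 9577/10000
3 3 9093/10000
DF(2y) = 9577/10000 ≈ 0.957700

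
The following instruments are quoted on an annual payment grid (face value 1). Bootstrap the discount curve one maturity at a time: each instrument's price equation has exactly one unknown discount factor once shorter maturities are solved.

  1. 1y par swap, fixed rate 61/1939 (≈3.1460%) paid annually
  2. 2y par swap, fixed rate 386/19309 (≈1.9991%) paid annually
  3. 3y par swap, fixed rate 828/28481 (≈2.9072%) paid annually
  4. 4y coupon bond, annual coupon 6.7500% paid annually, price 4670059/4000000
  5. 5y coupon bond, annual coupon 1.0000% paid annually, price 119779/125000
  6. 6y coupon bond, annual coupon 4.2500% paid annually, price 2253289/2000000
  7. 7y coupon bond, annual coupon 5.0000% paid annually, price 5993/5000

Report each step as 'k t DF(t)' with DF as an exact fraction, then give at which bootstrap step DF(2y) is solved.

step 1 [1y] swap r/1=61/1939: DF=(1 − 61/1939·(0))/(1+61/1939) = 1939/2000 ≈ 0.969500
step 2 [2y] swap r/1=386/19309: DF=(1 − 386/19309·(0.969500))/(1+386/19309) = 4807/5000 ≈ 0.961400
step 3 [3y] swap r/1=828/28481: DF=(1 − 828/28481·(0.969500+0.961400))/(1+828/28481) = 2293/2500 ≈ 0.917200
step 4 [4y] bond c/1=27/400: DF=(4670059/4000000 − 27/400·(0.969500+0.961400+0.917200))/(1+27/400) = 571/625 ≈ 0.913600
step 5 [5y] bond c/1=1/100: DF=(119779/125000 − 1/100·(0.969500+0.961400+0.917200+0.913600))/(1+1/100) = 1823/2000 ≈ 0.911500
step 6 [6y] bond c/1=17/400: DF=(2253289/2000000 − 17/400·(0.969500+0.961400+0.917200+0.913600+0.911500))/(1+17/400) = 4451/5000 ≈ 0.890200
step 7 [7y] bond c/1=1/20: DF=(5993/5000 − 1/20·(0.969500+0.961400+0.917200+0.913600+0.911500+0.890200))/(1+1/20) = 4383/5000 ≈ 0.876600

1 1 1939/2000
2 2 4807/5000
3 3 2293/2500
4 4 571/625
5 5 1823/2000
6 6 4451/5000
7 7 4383/5000
DF(2y) is solved at step 2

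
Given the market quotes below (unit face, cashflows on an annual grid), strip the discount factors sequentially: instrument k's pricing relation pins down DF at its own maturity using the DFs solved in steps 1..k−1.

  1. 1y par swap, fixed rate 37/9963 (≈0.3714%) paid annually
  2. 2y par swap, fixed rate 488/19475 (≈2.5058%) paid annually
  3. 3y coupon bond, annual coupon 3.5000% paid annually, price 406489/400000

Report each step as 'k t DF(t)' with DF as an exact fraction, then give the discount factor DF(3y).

step 1 [1y] swap r/1=37/9963: DF=(1 − 37/9963·(0))/(1+37/9963) = 9963/10000 ≈ 0.996300
step 2 [2y] swap r/1=488/19475: DF=(1 − 488/19475·(0.996300))/(1+488/19475) = 1189/1250 ≈ 0.951200
step 3 [3y] bond c/1=7/200: DF=(406489/400000 − 7/200·(0.996300+0.951200))/(1+7/200) = 229/250 ≈ 0.916000

1 1 9963/10000
2 2 1189/1250
3 3 229/250
DF(3y) = 229/250 ≈ 0.916000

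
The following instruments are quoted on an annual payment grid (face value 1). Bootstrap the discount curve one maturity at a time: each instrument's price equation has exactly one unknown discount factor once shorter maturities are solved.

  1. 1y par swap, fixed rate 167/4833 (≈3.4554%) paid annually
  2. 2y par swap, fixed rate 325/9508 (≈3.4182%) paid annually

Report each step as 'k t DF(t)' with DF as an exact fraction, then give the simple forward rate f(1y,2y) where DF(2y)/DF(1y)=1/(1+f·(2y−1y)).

1 1 4833/5000
2 2 187/200
f(1y,2y) = ((4833/5000)/(187/200) − 1)/(1) = 158/4675 ≈ 3.3797%

step 1 [1y] swap r/1=167/4833: DF=(1 − 167/4833·(0))/(1+167/4833) = 4833/5000 ≈ 0.966600
step 2 [2y] swap r/1=325/9508: DF=(1 − 325/9508·(0.966600))/(1+325/9508) = 187/200 ≈ 0.935000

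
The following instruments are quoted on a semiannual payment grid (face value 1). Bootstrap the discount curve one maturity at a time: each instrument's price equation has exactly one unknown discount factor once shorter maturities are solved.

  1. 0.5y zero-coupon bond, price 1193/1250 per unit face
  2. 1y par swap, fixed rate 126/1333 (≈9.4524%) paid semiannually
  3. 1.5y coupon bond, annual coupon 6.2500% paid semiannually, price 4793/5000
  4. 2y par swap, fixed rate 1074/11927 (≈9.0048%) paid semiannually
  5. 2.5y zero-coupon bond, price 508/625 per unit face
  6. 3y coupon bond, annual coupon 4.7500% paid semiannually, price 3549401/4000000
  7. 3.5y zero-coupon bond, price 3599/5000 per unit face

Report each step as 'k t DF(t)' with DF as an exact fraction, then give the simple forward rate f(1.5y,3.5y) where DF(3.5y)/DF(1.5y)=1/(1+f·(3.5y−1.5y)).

1 1/2 1193/1250
2 1 4559/5000
3 3/2 873/1000
4 2 8389/10000
5 5/2 508/625
6 3 7649/10000
7 7/2 3599/5000
f(1.5y,3.5y) = ((873/1000)/(3599/5000) − 1)/(2) = 383/3599 ≈ 10.6418%

step 1 [0.5y] zero: DF = P = 1193/1250 ≈ 0.954400
step 2 [1y] swap r/2=63/1333: DF=(1 − 63/1333·(0.954400))/(1+63/1333) = 4559/5000 ≈ 0.911800
step 3 [1.5y] bond c/2=1/32: DF=(4793/5000 − 1/32·(0.954400+0.911800))/(1+1/32) = 873/1000 ≈ 0.873000
step 4 [2y] swap r/2=537/11927: DF=(1 − 537/11927·(0.954400+0.911800+0.873000))/(1+537/11927) = 8389/10000 ≈ 0.838900
step 5 [2.5y] zero: DF = P = 508/625 ≈ 0.812800
step 6 [3y] bond c/2=19/800: DF=(3549401/4000000 − 19/800·(0.954400+0.911800+0.873000+0.838900+0.812800))/(1+19/800) = 7649/10000 ≈ 0.764900
step 7 [3.5y] zero: DF = P = 3599/5000 ≈ 0.719800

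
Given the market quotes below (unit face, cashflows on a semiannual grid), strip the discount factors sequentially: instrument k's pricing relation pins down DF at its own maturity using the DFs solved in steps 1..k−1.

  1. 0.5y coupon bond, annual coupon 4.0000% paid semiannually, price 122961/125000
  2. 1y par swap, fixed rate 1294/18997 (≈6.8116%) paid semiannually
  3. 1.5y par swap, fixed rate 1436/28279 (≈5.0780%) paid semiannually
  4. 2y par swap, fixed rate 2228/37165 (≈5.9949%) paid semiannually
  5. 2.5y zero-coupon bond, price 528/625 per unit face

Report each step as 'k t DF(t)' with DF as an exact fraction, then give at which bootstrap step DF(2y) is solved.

1 1/2 2411/2500
2 1 9353/10000
3 3/2 4641/5000
4 2 4443/5000
5 5/2 528/625
DF(2y) is solved at step 4

step 1 [0.5y] bond c/2=1/50: DF=(122961/125000 − 1/50·(0))/(1+1/50) = 2411/2500 ≈ 0.964400
step 2 [1y] swap r/2=647/18997: DF=(1 − 647/18997·(0.964400))/(1+647/18997) = 9353/10000 ≈ 0.935300
step 3 [1.5y] swap r/2=718/28279: DF=(1 − 718/28279·(0.964400+0.935300))/(1+718/28279) = 4641/5000 ≈ 0.928200
step 4 [2y] swap r/2=1114/37165: DF=(1 − 1114/37165·(0.964400+0.935300+0.928200))/(1+1114/37165) = 4443/5000 ≈ 0.888600
step 5 [2.5y] zero: DF = P = 528/625 ≈ 0.844800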